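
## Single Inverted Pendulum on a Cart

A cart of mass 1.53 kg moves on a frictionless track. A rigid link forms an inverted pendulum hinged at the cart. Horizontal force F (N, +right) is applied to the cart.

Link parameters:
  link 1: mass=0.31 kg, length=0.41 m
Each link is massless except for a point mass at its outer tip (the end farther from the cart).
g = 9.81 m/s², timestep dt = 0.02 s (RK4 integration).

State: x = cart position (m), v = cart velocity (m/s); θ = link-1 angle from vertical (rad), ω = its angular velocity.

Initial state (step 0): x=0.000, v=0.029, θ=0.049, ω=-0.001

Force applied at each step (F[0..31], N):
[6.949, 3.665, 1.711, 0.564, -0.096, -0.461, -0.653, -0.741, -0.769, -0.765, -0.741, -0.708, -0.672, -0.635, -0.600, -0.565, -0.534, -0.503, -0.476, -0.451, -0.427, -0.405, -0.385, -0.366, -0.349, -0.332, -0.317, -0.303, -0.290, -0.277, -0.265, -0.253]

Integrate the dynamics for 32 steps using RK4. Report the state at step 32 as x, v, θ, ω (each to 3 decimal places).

apply F[0]=+6.949 → step 1: x=0.001, v=0.118, θ=0.047, ω=-0.194
apply F[1]=+3.665 → step 2: x=0.004, v=0.164, θ=0.042, ω=-0.285
apply F[2]=+1.711 → step 3: x=0.008, v=0.185, θ=0.036, ω=-0.317
apply F[3]=+0.564 → step 4: x=0.012, v=0.191, θ=0.030, ω=-0.316
apply F[4]=-0.096 → step 5: x=0.015, v=0.189, θ=0.024, ω=-0.298
apply F[5]=-0.461 → step 6: x=0.019, v=0.182, θ=0.018, ω=-0.271
apply F[6]=-0.653 → step 7: x=0.023, v=0.173, θ=0.013, ω=-0.241
apply F[7]=-0.741 → step 8: x=0.026, v=0.162, θ=0.008, ω=-0.212
apply F[8]=-0.769 → step 9: x=0.029, v=0.152, θ=0.005, ω=-0.183
apply F[9]=-0.765 → step 10: x=0.032, v=0.142, θ=0.001, ω=-0.157
apply F[10]=-0.741 → step 11: x=0.035, v=0.132, θ=-0.002, ω=-0.134
apply F[11]=-0.708 → step 12: x=0.037, v=0.123, θ=-0.004, ω=-0.113
apply F[12]=-0.672 → step 13: x=0.040, v=0.115, θ=-0.006, ω=-0.095
apply F[13]=-0.635 → step 14: x=0.042, v=0.107, θ=-0.008, ω=-0.079
apply F[14]=-0.600 → step 15: x=0.044, v=0.099, θ=-0.010, ω=-0.065
apply F[15]=-0.565 → step 16: x=0.046, v=0.092, θ=-0.011, ω=-0.052
apply F[16]=-0.534 → step 17: x=0.048, v=0.086, θ=-0.012, ω=-0.042
apply F[17]=-0.503 → step 18: x=0.049, v=0.080, θ=-0.012, ω=-0.033
apply F[18]=-0.476 → step 19: x=0.051, v=0.074, θ=-0.013, ω=-0.025
apply F[19]=-0.451 → step 20: x=0.052, v=0.068, θ=-0.013, ω=-0.018
apply F[20]=-0.427 → step 21: x=0.054, v=0.063, θ=-0.014, ω=-0.012
apply F[21]=-0.405 → step 22: x=0.055, v=0.059, θ=-0.014, ω=-0.007
apply F[22]=-0.385 → step 23: x=0.056, v=0.054, θ=-0.014, ω=-0.003
apply F[23]=-0.366 → step 24: x=0.057, v=0.050, θ=-0.014, ω=0.001
apply F[24]=-0.349 → step 25: x=0.058, v=0.046, θ=-0.014, ω=0.004
apply F[25]=-0.332 → step 26: x=0.059, v=0.042, θ=-0.014, ω=0.006
apply F[26]=-0.317 → step 27: x=0.060, v=0.039, θ=-0.014, ω=0.008
apply F[27]=-0.303 → step 28: x=0.060, v=0.035, θ=-0.014, ω=0.010
apply F[28]=-0.290 → step 29: x=0.061, v=0.032, θ=-0.013, ω=0.012
apply F[29]=-0.277 → step 30: x=0.062, v=0.029, θ=-0.013, ω=0.013
apply F[30]=-0.265 → step 31: x=0.062, v=0.026, θ=-0.013, ω=0.014
apply F[31]=-0.253 → step 32: x=0.063, v=0.023, θ=-0.013, ω=0.015

Answer: x=0.063, v=0.023, θ=-0.013, ω=0.015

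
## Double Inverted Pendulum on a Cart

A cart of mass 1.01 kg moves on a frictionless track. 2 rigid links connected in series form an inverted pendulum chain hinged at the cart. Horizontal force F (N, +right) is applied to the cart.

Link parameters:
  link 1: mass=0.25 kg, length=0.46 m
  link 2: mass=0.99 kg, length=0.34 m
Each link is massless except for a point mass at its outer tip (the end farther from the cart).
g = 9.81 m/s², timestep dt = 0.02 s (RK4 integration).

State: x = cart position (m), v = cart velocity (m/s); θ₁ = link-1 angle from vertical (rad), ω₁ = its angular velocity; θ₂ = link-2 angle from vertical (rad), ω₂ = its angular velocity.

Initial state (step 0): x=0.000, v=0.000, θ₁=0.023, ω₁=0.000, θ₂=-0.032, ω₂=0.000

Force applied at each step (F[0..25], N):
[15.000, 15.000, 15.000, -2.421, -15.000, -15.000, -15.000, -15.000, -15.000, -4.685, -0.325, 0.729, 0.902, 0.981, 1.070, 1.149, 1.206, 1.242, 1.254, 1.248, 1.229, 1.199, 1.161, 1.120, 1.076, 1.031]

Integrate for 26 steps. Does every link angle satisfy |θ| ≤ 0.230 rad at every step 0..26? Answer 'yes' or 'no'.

apply F[0]=+15.000 → step 1: x=0.003, v=0.292, θ₁=0.018, ω₁=-0.533, θ₂=-0.034, ω₂=-0.156
apply F[1]=+15.000 → step 2: x=0.012, v=0.586, θ₁=0.001, ω₁=-1.093, θ₂=-0.038, ω₂=-0.285
apply F[2]=+15.000 → step 3: x=0.026, v=0.886, θ₁=-0.026, ω₁=-1.704, θ₂=-0.045, ω₂=-0.361
apply F[3]=-2.421 → step 4: x=0.044, v=0.847, θ₁=-0.060, ω₁=-1.630, θ₂=-0.052, ω₂=-0.374
apply F[4]=-15.000 → step 5: x=0.058, v=0.568, θ₁=-0.087, ω₁=-1.089, θ₂=-0.059, ω₂=-0.320
apply F[5]=-15.000 → step 6: x=0.066, v=0.296, θ₁=-0.104, ω₁=-0.603, θ₂=-0.065, ω₂=-0.215
apply F[6]=-15.000 → step 7: x=0.070, v=0.028, θ₁=-0.111, ω₁=-0.150, θ₂=-0.068, ω₂=-0.080
apply F[7]=-15.000 → step 8: x=0.068, v=-0.239, θ₁=-0.110, ω₁=0.297, θ₂=-0.068, ω₂=0.060
apply F[8]=-15.000 → step 9: x=0.060, v=-0.507, θ₁=-0.099, ω₁=0.760, θ₂=-0.065, ω₂=0.183
apply F[9]=-4.685 → step 10: x=0.049, v=-0.578, θ₁=-0.083, ω₁=0.828, θ₂=-0.061, ω₂=0.263
apply F[10]=-0.325 → step 11: x=0.038, v=-0.567, θ₁=-0.068, ω₁=0.744, θ₂=-0.055, ω₂=0.311
apply F[11]=+0.729 → step 12: x=0.027, v=-0.539, θ₁=-0.054, ω₁=0.642, θ₂=-0.048, ω₂=0.335
apply F[12]=+0.902 → step 13: x=0.016, v=-0.510, θ₁=-0.042, ω₁=0.555, θ₂=-0.042, ω₂=0.341
apply F[13]=+0.981 → step 14: x=0.006, v=-0.482, θ₁=-0.031, ω₁=0.482, θ₂=-0.035, ω₂=0.336
apply F[14]=+1.070 → step 15: x=-0.003, v=-0.454, θ₁=-0.022, ω₁=0.418, θ₂=-0.028, ω₂=0.323
apply F[15]=+1.149 → step 16: x=-0.012, v=-0.427, θ₁=-0.015, ω₁=0.362, θ₂=-0.022, ω₂=0.304
apply F[16]=+1.206 → step 17: x=-0.020, v=-0.401, θ₁=-0.008, ω₁=0.313, θ₂=-0.016, ω₂=0.282
apply F[17]=+1.242 → step 18: x=-0.028, v=-0.375, θ₁=-0.002, ω₁=0.269, θ₂=-0.011, ω₂=0.258
apply F[18]=+1.254 → step 19: x=-0.035, v=-0.350, θ₁=0.003, ω₁=0.230, θ₂=-0.006, ω₂=0.234
apply F[19]=+1.248 → step 20: x=-0.042, v=-0.327, θ₁=0.007, ω₁=0.195, θ₂=-0.001, ω₂=0.209
apply F[20]=+1.229 → step 21: x=-0.048, v=-0.304, θ₁=0.011, ω₁=0.164, θ₂=0.003, ω₂=0.186
apply F[21]=+1.199 → step 22: x=-0.054, v=-0.284, θ₁=0.014, ω₁=0.138, θ₂=0.006, ω₂=0.163
apply F[22]=+1.161 → step 23: x=-0.059, v=-0.264, θ₁=0.016, ω₁=0.114, θ₂=0.009, ω₂=0.142
apply F[23]=+1.120 → step 24: x=-0.065, v=-0.246, θ₁=0.018, ω₁=0.094, θ₂=0.012, ω₂=0.123
apply F[24]=+1.076 → step 25: x=-0.069, v=-0.229, θ₁=0.020, ω₁=0.076, θ₂=0.014, ω₂=0.105
apply F[25]=+1.031 → step 26: x=-0.074, v=-0.214, θ₁=0.021, ω₁=0.061, θ₂=0.016, ω₂=0.089
Max |angle| over trajectory = 0.111 rad; bound = 0.230 → within bound.

Answer: yes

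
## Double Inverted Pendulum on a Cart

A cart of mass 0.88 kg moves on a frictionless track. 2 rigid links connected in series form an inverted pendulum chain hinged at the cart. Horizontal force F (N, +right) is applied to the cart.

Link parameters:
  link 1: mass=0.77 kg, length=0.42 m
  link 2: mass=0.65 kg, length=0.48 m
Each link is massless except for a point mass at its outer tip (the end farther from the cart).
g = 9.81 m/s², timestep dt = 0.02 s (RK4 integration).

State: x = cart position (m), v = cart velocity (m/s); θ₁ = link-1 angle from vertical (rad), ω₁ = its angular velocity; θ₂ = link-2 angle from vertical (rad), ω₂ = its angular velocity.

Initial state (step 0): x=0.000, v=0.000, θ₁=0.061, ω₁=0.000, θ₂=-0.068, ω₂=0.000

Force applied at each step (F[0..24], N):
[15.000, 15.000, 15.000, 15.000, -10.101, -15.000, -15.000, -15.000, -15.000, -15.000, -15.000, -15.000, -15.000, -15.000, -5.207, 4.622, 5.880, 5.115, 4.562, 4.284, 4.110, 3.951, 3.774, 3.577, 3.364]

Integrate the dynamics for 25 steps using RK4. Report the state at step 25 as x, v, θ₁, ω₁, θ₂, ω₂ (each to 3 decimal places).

apply F[0]=+15.000 → step 1: x=0.003, v=0.321, θ₁=0.054, ω₁=-0.682, θ₂=-0.069, ω₂=-0.103
apply F[1]=+15.000 → step 2: x=0.013, v=0.647, θ₁=0.034, ω₁=-1.392, θ₂=-0.072, ω₂=-0.191
apply F[2]=+15.000 → step 3: x=0.029, v=0.983, θ₁=-0.002, ω₁=-2.152, θ₂=-0.076, ω₂=-0.252
apply F[3]=+15.000 → step 4: x=0.052, v=1.329, θ₁=-0.053, ω₁=-2.973, θ₂=-0.082, ω₂=-0.279
apply F[4]=-10.101 → step 5: x=0.077, v=1.119, θ₁=-0.108, ω₁=-2.512, θ₂=-0.088, ω₂=-0.281
apply F[5]=-15.000 → step 6: x=0.096, v=0.819, θ₁=-0.151, ω₁=-1.880, θ₂=-0.093, ω₂=-0.251
apply F[6]=-15.000 → step 7: x=0.110, v=0.537, θ₁=-0.183, ω₁=-1.328, θ₂=-0.097, ω₂=-0.189
apply F[7]=-15.000 → step 8: x=0.118, v=0.269, θ₁=-0.205, ω₁=-0.837, θ₂=-0.100, ω₂=-0.104
apply F[8]=-15.000 → step 9: x=0.120, v=0.010, θ₁=-0.217, ω₁=-0.385, θ₂=-0.101, ω₂=-0.001
apply F[9]=-15.000 → step 10: x=0.118, v=-0.245, θ₁=-0.220, ω₁=0.049, θ₂=-0.100, ω₂=0.109
apply F[10]=-15.000 → step 11: x=0.111, v=-0.501, θ₁=-0.215, ω₁=0.485, θ₂=-0.097, ω₂=0.221
apply F[11]=-15.000 → step 12: x=0.098, v=-0.762, θ₁=-0.201, ω₁=0.941, θ₂=-0.092, ω₂=0.326
apply F[12]=-15.000 → step 13: x=0.080, v=-1.033, θ₁=-0.177, ω₁=1.441, θ₂=-0.084, ω₂=0.415
apply F[13]=-15.000 → step 14: x=0.057, v=-1.319, θ₁=-0.143, ω₁=2.003, θ₂=-0.075, ω₂=0.482
apply F[14]=-5.207 → step 15: x=0.029, v=-1.404, θ₁=-0.102, ω₁=2.130, θ₂=-0.065, ω₂=0.516
apply F[15]=+4.622 → step 16: x=0.003, v=-1.280, θ₁=-0.063, ω₁=1.789, θ₂=-0.055, ω₂=0.528
apply F[16]=+5.880 → step 17: x=-0.022, v=-1.134, θ₁=-0.031, ω₁=1.422, θ₂=-0.044, ω₂=0.526
apply F[17]=+5.115 → step 18: x=-0.043, v=-1.012, θ₁=-0.005, ω₁=1.133, θ₂=-0.034, ω₂=0.511
apply F[18]=+4.562 → step 19: x=-0.062, v=-0.910, θ₁=0.015, ω₁=0.905, θ₂=-0.024, ω₂=0.487
apply F[19]=+4.284 → step 20: x=-0.080, v=-0.820, θ₁=0.031, ω₁=0.718, θ₂=-0.014, ω₂=0.455
apply F[20]=+4.110 → step 21: x=-0.095, v=-0.739, θ₁=0.044, ω₁=0.561, θ₂=-0.005, ω₂=0.419
apply F[21]=+3.951 → step 22: x=-0.109, v=-0.665, θ₁=0.054, ω₁=0.427, θ₂=0.003, ω₂=0.381
apply F[22]=+3.774 → step 23: x=-0.122, v=-0.598, θ₁=0.062, ω₁=0.315, θ₂=0.010, ω₂=0.342
apply F[23]=+3.577 → step 24: x=-0.133, v=-0.537, θ₁=0.067, ω₁=0.221, θ₂=0.016, ω₂=0.303
apply F[24]=+3.364 → step 25: x=-0.143, v=-0.482, θ₁=0.070, ω₁=0.144, θ₂=0.022, ω₂=0.265

Answer: x=-0.143, v=-0.482, θ₁=0.070, ω₁=0.144, θ₂=0.022, ω₂=0.265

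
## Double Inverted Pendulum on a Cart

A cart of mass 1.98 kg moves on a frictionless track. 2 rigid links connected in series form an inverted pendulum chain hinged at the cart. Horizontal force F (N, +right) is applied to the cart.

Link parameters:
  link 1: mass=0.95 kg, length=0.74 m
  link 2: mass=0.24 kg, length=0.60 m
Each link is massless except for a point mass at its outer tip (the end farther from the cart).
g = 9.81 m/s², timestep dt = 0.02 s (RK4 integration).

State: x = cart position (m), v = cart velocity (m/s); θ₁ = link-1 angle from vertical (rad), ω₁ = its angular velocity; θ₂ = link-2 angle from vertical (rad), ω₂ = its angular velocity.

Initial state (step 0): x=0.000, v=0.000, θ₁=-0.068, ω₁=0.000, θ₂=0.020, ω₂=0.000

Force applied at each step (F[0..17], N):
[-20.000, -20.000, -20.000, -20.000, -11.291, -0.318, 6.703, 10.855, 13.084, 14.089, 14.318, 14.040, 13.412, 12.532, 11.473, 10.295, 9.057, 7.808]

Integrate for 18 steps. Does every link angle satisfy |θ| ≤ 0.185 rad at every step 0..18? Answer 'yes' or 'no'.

apply F[0]=-20.000 → step 1: x=-0.002, v=-0.194, θ₁=-0.066, ω₁=0.237, θ₂=0.020, ω₂=0.038
apply F[1]=-20.000 → step 2: x=-0.008, v=-0.388, θ₁=-0.058, ω₁=0.477, θ₂=0.022, ω₂=0.074
apply F[2]=-20.000 → step 3: x=-0.017, v=-0.584, θ₁=-0.047, ω₁=0.722, θ₂=0.023, ω₂=0.105
apply F[3]=-20.000 → step 4: x=-0.031, v=-0.781, θ₁=-0.030, ω₁=0.974, θ₂=0.026, ω₂=0.130
apply F[4]=-11.291 → step 5: x=-0.048, v=-0.893, θ₁=-0.009, ω₁=1.117, θ₂=0.028, ω₂=0.148
apply F[5]=-0.318 → step 6: x=-0.066, v=-0.897, θ₁=0.014, ω₁=1.121, θ₂=0.032, ω₂=0.158
apply F[6]=+6.703 → step 7: x=-0.083, v=-0.831, θ₁=0.035, ω₁=1.039, θ₂=0.035, ω₂=0.162
apply F[7]=+10.855 → step 8: x=-0.099, v=-0.727, θ₁=0.055, ω₁=0.910, θ₂=0.038, ω₂=0.158
apply F[8]=+13.084 → step 9: x=-0.112, v=-0.602, θ₁=0.071, ω₁=0.761, θ₂=0.041, ω₂=0.148
apply F[9]=+14.089 → step 10: x=-0.123, v=-0.469, θ₁=0.085, ω₁=0.605, θ₂=0.044, ω₂=0.133
apply F[10]=+14.318 → step 11: x=-0.131, v=-0.336, θ₁=0.096, ω₁=0.452, θ₂=0.046, ω₂=0.114
apply F[11]=+14.040 → step 12: x=-0.136, v=-0.206, θ₁=0.103, ω₁=0.308, θ₂=0.048, ω₂=0.092
apply F[12]=+13.412 → step 13: x=-0.139, v=-0.084, θ₁=0.108, ω₁=0.176, θ₂=0.050, ω₂=0.067
apply F[13]=+12.532 → step 14: x=-0.139, v=0.029, θ₁=0.110, ω₁=0.057, θ₂=0.051, ω₂=0.042
apply F[14]=+11.473 → step 15: x=-0.138, v=0.131, θ₁=0.110, ω₁=-0.047, θ₂=0.052, ω₂=0.016
apply F[15]=+10.295 → step 16: x=-0.134, v=0.222, θ₁=0.109, ω₁=-0.136, θ₂=0.052, ω₂=-0.008
apply F[16]=+9.057 → step 17: x=-0.129, v=0.300, θ₁=0.105, ω₁=-0.209, θ₂=0.051, ω₂=-0.032
apply F[17]=+7.808 → step 18: x=-0.122, v=0.367, θ₁=0.100, ω₁=-0.267, θ₂=0.050, ω₂=-0.054
Max |angle| over trajectory = 0.110 rad; bound = 0.185 → within bound.

Answer: yes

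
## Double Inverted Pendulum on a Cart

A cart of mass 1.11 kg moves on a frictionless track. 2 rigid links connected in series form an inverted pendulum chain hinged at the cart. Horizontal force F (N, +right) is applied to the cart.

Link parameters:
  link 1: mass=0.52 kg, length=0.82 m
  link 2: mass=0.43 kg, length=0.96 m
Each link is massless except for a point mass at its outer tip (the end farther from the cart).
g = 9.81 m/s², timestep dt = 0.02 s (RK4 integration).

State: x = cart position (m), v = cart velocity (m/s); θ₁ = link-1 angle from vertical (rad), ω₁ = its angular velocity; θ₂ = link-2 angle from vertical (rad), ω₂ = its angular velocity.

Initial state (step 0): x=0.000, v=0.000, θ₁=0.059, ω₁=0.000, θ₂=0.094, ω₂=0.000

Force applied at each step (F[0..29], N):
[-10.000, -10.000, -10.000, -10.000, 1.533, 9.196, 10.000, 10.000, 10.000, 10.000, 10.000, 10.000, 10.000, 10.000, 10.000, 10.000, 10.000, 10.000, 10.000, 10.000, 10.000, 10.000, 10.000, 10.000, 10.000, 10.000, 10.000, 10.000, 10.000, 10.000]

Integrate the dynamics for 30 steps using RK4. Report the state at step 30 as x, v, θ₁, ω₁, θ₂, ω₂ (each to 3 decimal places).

apply F[0]=-10.000 → step 1: x=-0.002, v=-0.190, θ₁=0.061, ω₁=0.239, θ₂=0.094, ω₂=0.012
apply F[1]=-10.000 → step 2: x=-0.008, v=-0.380, θ₁=0.069, ω₁=0.480, θ₂=0.094, ω₂=0.022
apply F[2]=-10.000 → step 3: x=-0.017, v=-0.571, θ₁=0.081, ω₁=0.727, θ₂=0.095, ω₂=0.029
apply F[3]=-10.000 → step 4: x=-0.030, v=-0.764, θ₁=0.098, ω₁=0.981, θ₂=0.096, ω₂=0.031
apply F[4]=+1.533 → step 5: x=-0.046, v=-0.753, θ₁=0.117, ω₁=0.996, θ₂=0.096, ω₂=0.027
apply F[5]=+9.196 → step 6: x=-0.059, v=-0.609, θ₁=0.136, ω₁=0.858, θ₂=0.097, ω₂=0.016
apply F[6]=+10.000 → step 7: x=-0.070, v=-0.454, θ₁=0.152, ω₁=0.715, θ₂=0.097, ω₂=-0.003
apply F[7]=+10.000 → step 8: x=-0.077, v=-0.302, θ₁=0.165, ω₁=0.583, θ₂=0.096, ω₂=-0.028
apply F[8]=+10.000 → step 9: x=-0.082, v=-0.153, θ₁=0.175, ω₁=0.460, θ₂=0.096, ω₂=-0.057
apply F[9]=+10.000 → step 10: x=-0.083, v=-0.005, θ₁=0.183, ω₁=0.344, θ₂=0.094, ω₂=-0.092
apply F[10]=+10.000 → step 11: x=-0.082, v=0.141, θ₁=0.189, ω₁=0.233, θ₂=0.092, ω₂=-0.130
apply F[11]=+10.000 → step 12: x=-0.078, v=0.285, θ₁=0.192, ω₁=0.127, θ₂=0.089, ω₂=-0.172
apply F[12]=+10.000 → step 13: x=-0.071, v=0.430, θ₁=0.194, ω₁=0.023, θ₂=0.085, ω₂=-0.216
apply F[13]=+10.000 → step 14: x=-0.061, v=0.574, θ₁=0.193, ω₁=-0.079, θ₂=0.080, ω₂=-0.262
apply F[14]=+10.000 → step 15: x=-0.048, v=0.719, θ₁=0.191, ω₁=-0.182, θ₂=0.075, ω₂=-0.309
apply F[15]=+10.000 → step 16: x=-0.032, v=0.864, θ₁=0.186, ω₁=-0.286, θ₂=0.068, ω₂=-0.357
apply F[16]=+10.000 → step 17: x=-0.013, v=1.011, θ₁=0.179, ω₁=-0.394, θ₂=0.060, ω₂=-0.405
apply F[17]=+10.000 → step 18: x=0.009, v=1.160, θ₁=0.170, ω₁=-0.506, θ₂=0.052, ω₂=-0.453
apply F[18]=+10.000 → step 19: x=0.033, v=1.311, θ₁=0.159, ω₁=-0.623, θ₂=0.042, ω₂=-0.500
apply F[19]=+10.000 → step 20: x=0.061, v=1.464, θ₁=0.145, ω₁=-0.749, θ₂=0.032, ω₂=-0.545
apply F[20]=+10.000 → step 21: x=0.092, v=1.621, θ₁=0.129, ω₁=-0.884, θ₂=0.020, ω₂=-0.587
apply F[21]=+10.000 → step 22: x=0.126, v=1.781, θ₁=0.110, ω₁=-1.029, θ₂=0.008, ω₂=-0.626
apply F[22]=+10.000 → step 23: x=0.163, v=1.946, θ₁=0.088, ω₁=-1.187, θ₂=-0.005, ω₂=-0.660
apply F[23]=+10.000 → step 24: x=0.204, v=2.115, θ₁=0.062, ω₁=-1.359, θ₂=-0.018, ω₂=-0.689
apply F[24]=+10.000 → step 25: x=0.248, v=2.288, θ₁=0.033, ω₁=-1.547, θ₂=-0.032, ω₂=-0.712
apply F[25]=+10.000 → step 26: x=0.295, v=2.466, θ₁=0.000, ω₁=-1.752, θ₂=-0.047, ω₂=-0.728
apply F[26]=+10.000 → step 27: x=0.346, v=2.648, θ₁=-0.037, ω₁=-1.974, θ₂=-0.061, ω₂=-0.737
apply F[27]=+10.000 → step 28: x=0.401, v=2.833, θ₁=-0.079, ω₁=-2.212, θ₂=-0.076, ω₂=-0.740
apply F[28]=+10.000 → step 29: x=0.460, v=3.021, θ₁=-0.125, ω₁=-2.465, θ₂=-0.091, ω₂=-0.737
apply F[29]=+10.000 → step 30: x=0.522, v=3.207, θ₁=-0.177, ω₁=-2.728, θ₂=-0.105, ω₂=-0.732

Answer: x=0.522, v=3.207, θ₁=-0.177, ω₁=-2.728, θ₂=-0.105, ω₂=-0.732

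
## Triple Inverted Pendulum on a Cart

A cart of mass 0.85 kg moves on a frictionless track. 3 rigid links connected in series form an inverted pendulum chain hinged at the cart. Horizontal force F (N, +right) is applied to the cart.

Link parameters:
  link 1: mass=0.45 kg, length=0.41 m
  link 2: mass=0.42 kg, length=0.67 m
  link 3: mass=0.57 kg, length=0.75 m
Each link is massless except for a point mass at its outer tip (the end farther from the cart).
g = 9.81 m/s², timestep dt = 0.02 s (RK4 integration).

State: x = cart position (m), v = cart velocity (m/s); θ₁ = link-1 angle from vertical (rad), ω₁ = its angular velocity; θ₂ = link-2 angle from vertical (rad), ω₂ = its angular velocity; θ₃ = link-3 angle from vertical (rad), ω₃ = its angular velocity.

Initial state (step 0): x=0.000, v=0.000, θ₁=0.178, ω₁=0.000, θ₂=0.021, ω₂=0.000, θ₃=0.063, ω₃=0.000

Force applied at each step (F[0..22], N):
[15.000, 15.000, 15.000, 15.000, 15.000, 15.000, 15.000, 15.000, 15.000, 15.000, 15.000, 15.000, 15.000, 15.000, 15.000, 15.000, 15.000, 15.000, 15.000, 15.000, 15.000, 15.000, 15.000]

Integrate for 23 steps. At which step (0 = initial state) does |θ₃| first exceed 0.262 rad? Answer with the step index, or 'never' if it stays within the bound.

Answer: never

Derivation:
apply F[0]=+15.000 → step 1: x=0.003, v=0.284, θ₁=0.174, ω₁=-0.409, θ₂=0.019, ω₂=-0.191, θ₃=0.063, ω₃=0.030
apply F[1]=+15.000 → step 2: x=0.011, v=0.573, θ₁=0.161, ω₁=-0.843, θ₂=0.013, ω₂=-0.375, θ₃=0.064, ω₃=0.063
apply F[2]=+15.000 → step 3: x=0.026, v=0.871, θ₁=0.140, ω₁=-1.325, θ₂=0.004, ω₂=-0.546, θ₃=0.066, ω₃=0.101
apply F[3]=+15.000 → step 4: x=0.046, v=1.181, θ₁=0.108, ω₁=-1.883, θ₂=-0.008, ω₂=-0.695, θ₃=0.068, ω₃=0.143
apply F[4]=+15.000 → step 5: x=0.073, v=1.509, θ₁=0.064, ω₁=-2.543, θ₂=-0.023, ω₂=-0.809, θ₃=0.072, ω₃=0.189
apply F[5]=+15.000 → step 6: x=0.107, v=1.853, θ₁=0.005, ω₁=-3.320, θ₂=-0.040, ω₂=-0.877, θ₃=0.076, ω₃=0.229
apply F[6]=+15.000 → step 7: x=0.147, v=2.208, θ₁=-0.070, ω₁=-4.193, θ₂=-0.058, ω₂=-0.899, θ₃=0.081, ω₃=0.252
apply F[7]=+15.000 → step 8: x=0.195, v=2.555, θ₁=-0.162, ω₁=-5.075, θ₂=-0.076, ω₂=-0.898, θ₃=0.086, ω₃=0.236
apply F[8]=+15.000 → step 9: x=0.249, v=2.863, θ₁=-0.272, ω₁=-5.825, θ₂=-0.094, ω₂=-0.933, θ₃=0.090, ω₃=0.171
apply F[9]=+15.000 → step 10: x=0.309, v=3.114, θ₁=-0.394, ω₁=-6.342, θ₂=-0.114, ω₂=-1.063, θ₃=0.092, ω₃=0.061
apply F[10]=+15.000 → step 11: x=0.374, v=3.310, θ₁=-0.524, ω₁=-6.628, θ₂=-0.138, ω₂=-1.306, θ₃=0.092, ω₃=-0.075
apply F[11]=+15.000 → step 12: x=0.441, v=3.461, θ₁=-0.658, ω₁=-6.753, θ₂=-0.167, ω₂=-1.646, θ₃=0.089, ω₃=-0.224
apply F[12]=+15.000 → step 13: x=0.512, v=3.583, θ₁=-0.793, ω₁=-6.780, θ₂=-0.204, ω₂=-2.055, θ₃=0.083, ω₃=-0.380
apply F[13]=+15.000 → step 14: x=0.584, v=3.682, θ₁=-0.929, ω₁=-6.745, θ₂=-0.250, ω₂=-2.512, θ₃=0.074, ω₃=-0.545
apply F[14]=+15.000 → step 15: x=0.659, v=3.765, θ₁=-1.063, ω₁=-6.662, θ₂=-0.305, ω₂=-3.002, θ₃=0.061, ω₃=-0.723
apply F[15]=+15.000 → step 16: x=0.735, v=3.834, θ₁=-1.195, ω₁=-6.533, θ₂=-0.370, ω₂=-3.510, θ₃=0.045, ω₃=-0.921
apply F[16]=+15.000 → step 17: x=0.812, v=3.894, θ₁=-1.324, ω₁=-6.352, θ₂=-0.445, ω₂=-4.026, θ₃=0.024, ω₃=-1.147
apply F[17]=+15.000 → step 18: x=0.891, v=3.948, θ₁=-1.448, ω₁=-6.108, θ₂=-0.531, ω₂=-4.540, θ₃=-0.001, ω₃=-1.411
apply F[18]=+15.000 → step 19: x=0.970, v=3.998, θ₁=-1.568, ω₁=-5.791, θ₂=-0.627, ω₂=-5.039, θ₃=-0.033, ω₃=-1.723
apply F[19]=+15.000 → step 20: x=1.051, v=4.047, θ₁=-1.680, ω₁=-5.390, θ₂=-0.732, ω₂=-5.514, θ₃=-0.071, ω₃=-2.093
apply F[20]=+15.000 → step 21: x=1.132, v=4.097, θ₁=-1.783, ω₁=-4.898, θ₂=-0.847, ω₂=-5.954, θ₃=-0.117, ω₃=-2.532
apply F[21]=+15.000 → step 22: x=1.214, v=4.148, θ₁=-1.875, ω₁=-4.316, θ₂=-0.970, ω₂=-6.346, θ₃=-0.172, ω₃=-3.047
apply F[22]=+15.000 → step 23: x=1.298, v=4.199, θ₁=-1.955, ω₁=-3.652, θ₂=-1.100, ω₂=-6.678, θ₃=-0.239, ω₃=-3.648
max |θ₃| = 0.239 ≤ 0.262 over all 24 states.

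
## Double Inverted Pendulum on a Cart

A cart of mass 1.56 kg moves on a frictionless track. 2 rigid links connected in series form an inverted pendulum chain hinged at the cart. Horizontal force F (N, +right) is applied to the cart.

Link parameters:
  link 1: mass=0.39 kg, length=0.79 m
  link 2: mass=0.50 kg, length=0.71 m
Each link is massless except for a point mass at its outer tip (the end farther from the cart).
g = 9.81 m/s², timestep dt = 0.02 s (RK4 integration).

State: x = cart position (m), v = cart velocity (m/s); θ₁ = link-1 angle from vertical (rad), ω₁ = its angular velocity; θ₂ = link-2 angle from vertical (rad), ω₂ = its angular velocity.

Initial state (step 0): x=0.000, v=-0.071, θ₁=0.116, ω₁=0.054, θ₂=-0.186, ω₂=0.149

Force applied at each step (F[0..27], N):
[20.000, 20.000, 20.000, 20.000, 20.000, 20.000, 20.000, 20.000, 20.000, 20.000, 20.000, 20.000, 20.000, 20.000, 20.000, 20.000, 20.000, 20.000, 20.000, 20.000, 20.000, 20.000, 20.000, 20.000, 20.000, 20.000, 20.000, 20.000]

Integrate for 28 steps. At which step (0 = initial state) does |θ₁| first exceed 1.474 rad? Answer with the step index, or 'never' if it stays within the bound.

apply F[0]=+20.000 → step 1: x=0.001, v=0.172, θ₁=0.115, ω₁=-0.131, θ₂=-0.185, ω₂=-0.042
apply F[1]=+20.000 → step 2: x=0.007, v=0.416, θ₁=0.111, ω₁=-0.318, θ₂=-0.188, ω₂=-0.231
apply F[2]=+20.000 → step 3: x=0.018, v=0.660, θ₁=0.102, ω₁=-0.511, θ₂=-0.194, ω₂=-0.415
apply F[3]=+20.000 → step 4: x=0.033, v=0.906, θ₁=0.090, ω₁=-0.711, θ₂=-0.204, ω₂=-0.594
apply F[4]=+20.000 → step 5: x=0.054, v=1.154, θ₁=0.074, ω₁=-0.923, θ₂=-0.218, ω₂=-0.763
apply F[5]=+20.000 → step 6: x=0.079, v=1.404, θ₁=0.053, ω₁=-1.149, θ₂=-0.235, ω₂=-0.921
apply F[6]=+20.000 → step 7: x=0.110, v=1.657, θ₁=0.028, ω₁=-1.392, θ₂=-0.255, ω₂=-1.063
apply F[7]=+20.000 → step 8: x=0.146, v=1.912, θ₁=-0.003, ω₁=-1.655, θ₂=-0.277, ω₂=-1.186
apply F[8]=+20.000 → step 9: x=0.187, v=2.170, θ₁=-0.038, ω₁=-1.942, θ₂=-0.302, ω₂=-1.287
apply F[9]=+20.000 → step 10: x=0.233, v=2.429, θ₁=-0.080, ω₁=-2.253, θ₂=-0.328, ω₂=-1.360
apply F[10]=+20.000 → step 11: x=0.284, v=2.689, θ₁=-0.129, ω₁=-2.589, θ₂=-0.356, ω₂=-1.403
apply F[11]=+20.000 → step 12: x=0.340, v=2.947, θ₁=-0.184, ω₁=-2.948, θ₂=-0.384, ω₂=-1.415
apply F[12]=+20.000 → step 13: x=0.402, v=3.199, θ₁=-0.247, ω₁=-3.326, θ₂=-0.412, ω₂=-1.397
apply F[13]=+20.000 → step 14: x=0.468, v=3.441, θ₁=-0.317, ω₁=-3.712, θ₂=-0.440, ω₂=-1.357
apply F[14]=+20.000 → step 15: x=0.539, v=3.668, θ₁=-0.395, ω₁=-4.093, θ₂=-0.467, ω₂=-1.311
apply F[15]=+20.000 → step 16: x=0.615, v=3.873, θ₁=-0.481, ω₁=-4.448, θ₂=-0.493, ω₂=-1.283
apply F[16]=+20.000 → step 17: x=0.694, v=4.053, θ₁=-0.573, ω₁=-4.759, θ₂=-0.518, ω₂=-1.302
apply F[17]=+20.000 → step 18: x=0.777, v=4.204, θ₁=-0.671, ω₁=-5.011, θ₂=-0.545, ω₂=-1.395
apply F[18]=+20.000 → step 19: x=0.862, v=4.327, θ₁=-0.773, ω₁=-5.198, θ₂=-0.575, ω₂=-1.577
apply F[19]=+20.000 → step 20: x=0.949, v=4.427, θ₁=-0.878, ω₁=-5.322, θ₂=-0.609, ω₂=-1.857
apply F[20]=+20.000 → step 21: x=1.039, v=4.506, θ₁=-0.985, ω₁=-5.389, θ₂=-0.650, ω₂=-2.229
apply F[21]=+20.000 → step 22: x=1.130, v=4.568, θ₁=-1.093, ω₁=-5.407, θ₂=-0.699, ω₂=-2.683
apply F[22]=+20.000 → step 23: x=1.221, v=4.616, θ₁=-1.201, ω₁=-5.381, θ₂=-0.757, ω₂=-3.209
apply F[23]=+20.000 → step 24: x=1.314, v=4.651, θ₁=-1.308, ω₁=-5.311, θ₂=-0.827, ω₂=-3.795
apply F[24]=+20.000 → step 25: x=1.407, v=4.675, θ₁=-1.414, ω₁=-5.196, θ₂=-0.910, ω₂=-4.431
apply F[25]=+20.000 → step 26: x=1.501, v=4.687, θ₁=-1.516, ω₁=-5.034, θ₂=-1.005, ω₂=-5.107
apply F[26]=+20.000 → step 27: x=1.595, v=4.685, θ₁=-1.615, ω₁=-4.824, θ₂=-1.114, ω₂=-5.814
apply F[27]=+20.000 → step 28: x=1.688, v=4.667, θ₁=-1.709, ω₁=-4.569, θ₂=-1.238, ω₂=-6.541
|θ₁| = 1.516 > 1.474 first at step 26.

Answer: 26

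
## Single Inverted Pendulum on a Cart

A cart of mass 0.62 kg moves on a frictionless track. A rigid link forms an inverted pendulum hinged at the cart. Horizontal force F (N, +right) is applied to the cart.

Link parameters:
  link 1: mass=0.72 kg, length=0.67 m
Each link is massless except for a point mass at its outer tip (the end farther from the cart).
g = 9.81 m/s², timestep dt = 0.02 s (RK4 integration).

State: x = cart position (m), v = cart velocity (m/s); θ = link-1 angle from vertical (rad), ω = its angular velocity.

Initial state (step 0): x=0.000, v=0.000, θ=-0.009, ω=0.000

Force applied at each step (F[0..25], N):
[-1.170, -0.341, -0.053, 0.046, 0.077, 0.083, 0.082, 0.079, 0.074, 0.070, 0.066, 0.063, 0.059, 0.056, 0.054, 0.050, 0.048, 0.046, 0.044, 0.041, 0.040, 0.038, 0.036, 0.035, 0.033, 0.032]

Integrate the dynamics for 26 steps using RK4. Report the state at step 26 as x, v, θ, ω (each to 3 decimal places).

Answer: x=-0.011, v=-0.005, θ=0.002, ω=-0.000

Derivation:
apply F[0]=-1.170 → step 1: x=-0.000, v=-0.036, θ=-0.008, ω=0.051
apply F[1]=-0.341 → step 2: x=-0.001, v=-0.045, θ=-0.007, ω=0.062
apply F[2]=-0.053 → step 3: x=-0.002, v=-0.045, θ=-0.006, ω=0.060
apply F[3]=+0.046 → step 4: x=-0.003, v=-0.042, θ=-0.005, ω=0.055
apply F[4]=+0.077 → step 5: x=-0.004, v=-0.039, θ=-0.004, ω=0.048
apply F[5]=+0.083 → step 6: x=-0.004, v=-0.035, θ=-0.003, ω=0.042
apply F[6]=+0.082 → step 7: x=-0.005, v=-0.032, θ=-0.002, ω=0.036
apply F[7]=+0.079 → step 8: x=-0.006, v=-0.029, θ=-0.002, ω=0.031
apply F[8]=+0.074 → step 9: x=-0.006, v=-0.026, θ=-0.001, ω=0.027
apply F[9]=+0.070 → step 10: x=-0.007, v=-0.024, θ=-0.001, ω=0.023
apply F[10]=+0.066 → step 11: x=-0.007, v=-0.022, θ=-0.000, ω=0.020
apply F[11]=+0.063 → step 12: x=-0.008, v=-0.020, θ=0.000, ω=0.017
apply F[12]=+0.059 → step 13: x=-0.008, v=-0.018, θ=0.001, ω=0.014
apply F[13]=+0.056 → step 14: x=-0.008, v=-0.016, θ=0.001, ω=0.012
apply F[14]=+0.054 → step 15: x=-0.009, v=-0.015, θ=0.001, ω=0.010
apply F[15]=+0.050 → step 16: x=-0.009, v=-0.013, θ=0.001, ω=0.008
apply F[16]=+0.048 → step 17: x=-0.009, v=-0.012, θ=0.001, ω=0.007
apply F[17]=+0.046 → step 18: x=-0.010, v=-0.011, θ=0.001, ω=0.005
apply F[18]=+0.044 → step 19: x=-0.010, v=-0.010, θ=0.002, ω=0.004
apply F[19]=+0.041 → step 20: x=-0.010, v=-0.009, θ=0.002, ω=0.003
apply F[20]=+0.040 → step 21: x=-0.010, v=-0.008, θ=0.002, ω=0.002
apply F[21]=+0.038 → step 22: x=-0.010, v=-0.007, θ=0.002, ω=0.002
apply F[22]=+0.036 → step 23: x=-0.010, v=-0.007, θ=0.002, ω=0.001
apply F[23]=+0.035 → step 24: x=-0.010, v=-0.006, θ=0.002, ω=0.000
apply F[24]=+0.033 → step 25: x=-0.011, v=-0.005, θ=0.002, ω=-0.000
apply F[25]=+0.032 → step 26: x=-0.011, v=-0.005, θ=0.002, ω=-0.000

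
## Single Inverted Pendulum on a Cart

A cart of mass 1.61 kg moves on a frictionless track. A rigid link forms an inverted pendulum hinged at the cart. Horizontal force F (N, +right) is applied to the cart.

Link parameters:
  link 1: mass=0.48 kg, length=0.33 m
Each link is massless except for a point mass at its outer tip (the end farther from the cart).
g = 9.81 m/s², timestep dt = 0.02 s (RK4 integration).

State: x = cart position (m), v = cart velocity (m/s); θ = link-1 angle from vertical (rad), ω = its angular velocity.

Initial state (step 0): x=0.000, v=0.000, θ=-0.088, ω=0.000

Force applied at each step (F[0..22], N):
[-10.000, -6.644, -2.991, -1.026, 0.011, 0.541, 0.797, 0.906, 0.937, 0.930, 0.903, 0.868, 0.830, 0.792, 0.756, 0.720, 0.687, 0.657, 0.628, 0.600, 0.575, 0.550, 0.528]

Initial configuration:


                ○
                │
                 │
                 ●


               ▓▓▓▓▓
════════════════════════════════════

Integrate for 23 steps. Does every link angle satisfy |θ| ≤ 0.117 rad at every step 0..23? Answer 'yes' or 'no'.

Answer: yes

Derivation:
apply F[0]=-10.000 → step 1: x=-0.001, v=-0.119, θ=-0.085, ω=0.307
apply F[1]=-6.644 → step 2: x=-0.004, v=-0.197, θ=-0.077, ω=0.494
apply F[2]=-2.991 → step 3: x=-0.009, v=-0.230, θ=-0.067, ω=0.551
apply F[3]=-1.026 → step 4: x=-0.013, v=-0.239, θ=-0.056, ω=0.542
apply F[4]=+0.011 → step 5: x=-0.018, v=-0.236, θ=-0.045, ω=0.503
apply F[5]=+0.541 → step 6: x=-0.023, v=-0.227, θ=-0.036, ω=0.452
apply F[6]=+0.797 → step 7: x=-0.027, v=-0.215, θ=-0.027, ω=0.398
apply F[7]=+0.906 → step 8: x=-0.031, v=-0.202, θ=-0.020, ω=0.346
apply F[8]=+0.937 → step 9: x=-0.035, v=-0.190, θ=-0.013, ω=0.298
apply F[9]=+0.930 → step 10: x=-0.039, v=-0.178, θ=-0.008, ω=0.255
apply F[10]=+0.903 → step 11: x=-0.042, v=-0.166, θ=-0.003, ω=0.216
apply F[11]=+0.868 → step 12: x=-0.045, v=-0.155, θ=0.001, ω=0.183
apply F[12]=+0.830 → step 13: x=-0.048, v=-0.145, θ=0.004, ω=0.154
apply F[13]=+0.792 → step 14: x=-0.051, v=-0.136, θ=0.007, ω=0.128
apply F[14]=+0.756 → step 15: x=-0.054, v=-0.127, θ=0.009, ω=0.106
apply F[15]=+0.720 → step 16: x=-0.056, v=-0.118, θ=0.011, ω=0.087
apply F[16]=+0.687 → step 17: x=-0.059, v=-0.110, θ=0.013, ω=0.071
apply F[17]=+0.657 → step 18: x=-0.061, v=-0.103, θ=0.014, ω=0.057
apply F[18]=+0.628 → step 19: x=-0.063, v=-0.096, θ=0.015, ω=0.044
apply F[19]=+0.600 → step 20: x=-0.065, v=-0.090, θ=0.016, ω=0.034
apply F[20]=+0.575 → step 21: x=-0.066, v=-0.083, θ=0.017, ω=0.025
apply F[21]=+0.550 → step 22: x=-0.068, v=-0.078, θ=0.017, ω=0.017
apply F[22]=+0.528 → step 23: x=-0.069, v=-0.072, θ=0.017, ω=0.011
Max |angle| over trajectory = 0.088 rad; bound = 0.117 → within bound.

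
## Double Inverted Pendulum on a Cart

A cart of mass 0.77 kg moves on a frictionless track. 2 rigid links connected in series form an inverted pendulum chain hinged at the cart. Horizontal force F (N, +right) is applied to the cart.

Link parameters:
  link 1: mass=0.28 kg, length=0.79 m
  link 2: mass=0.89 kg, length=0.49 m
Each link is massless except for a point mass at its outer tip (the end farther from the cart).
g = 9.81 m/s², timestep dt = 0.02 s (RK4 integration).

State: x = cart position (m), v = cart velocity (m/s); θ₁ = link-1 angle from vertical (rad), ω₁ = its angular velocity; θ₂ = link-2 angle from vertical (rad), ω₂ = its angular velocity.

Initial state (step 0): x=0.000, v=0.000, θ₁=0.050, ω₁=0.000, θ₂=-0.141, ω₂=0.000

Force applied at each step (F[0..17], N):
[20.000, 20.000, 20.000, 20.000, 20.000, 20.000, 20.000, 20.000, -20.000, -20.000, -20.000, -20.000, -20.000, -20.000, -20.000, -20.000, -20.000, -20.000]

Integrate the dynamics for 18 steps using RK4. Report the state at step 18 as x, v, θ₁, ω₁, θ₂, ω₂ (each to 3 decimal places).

apply F[0]=+20.000 → step 1: x=0.005, v=0.505, θ₁=0.045, ω₁=-0.480, θ₂=-0.144, ω₂=-0.317
apply F[1]=+20.000 → step 2: x=0.020, v=1.014, θ₁=0.031, ω₁=-0.977, θ₂=-0.154, ω₂=-0.611
apply F[2]=+20.000 → step 3: x=0.046, v=1.528, θ₁=0.006, ω₁=-1.511, θ₂=-0.168, ω₂=-0.857
apply F[3]=+20.000 → step 4: x=0.081, v=2.050, θ₁=-0.030, ω₁=-2.095, θ₂=-0.187, ω₂=-1.029
apply F[4]=+20.000 → step 5: x=0.128, v=2.574, θ₁=-0.078, ω₁=-2.735, θ₂=-0.209, ω₂=-1.107
apply F[5]=+20.000 → step 6: x=0.184, v=3.089, θ₁=-0.140, ω₁=-3.419, θ₂=-0.231, ω₂=-1.092
apply F[6]=+20.000 → step 7: x=0.251, v=3.575, θ₁=-0.215, ω₁=-4.099, θ₂=-0.252, ω₂=-1.028
apply F[7]=+20.000 → step 8: x=0.327, v=4.003, θ₁=-0.303, ω₁=-4.688, θ₂=-0.272, ω₂=-1.024
apply F[8]=-20.000 → step 9: x=0.402, v=3.503, θ₁=-0.392, ω₁=-4.189, θ₂=-0.293, ω₂=-1.000
apply F[9]=-20.000 → step 10: x=0.467, v=3.049, θ₁=-0.472, ω₁=-3.824, θ₂=-0.312, ω₂=-0.884
apply F[10]=-20.000 → step 11: x=0.524, v=2.632, θ₁=-0.546, ω₁=-3.586, θ₂=-0.328, ω₂=-0.662
apply F[11]=-20.000 → step 12: x=0.573, v=2.240, θ₁=-0.616, ω₁=-3.453, θ₂=-0.338, ω₂=-0.342
apply F[12]=-20.000 → step 13: x=0.614, v=1.862, θ₁=-0.684, ω₁=-3.402, θ₂=-0.341, ω₂=0.058
apply F[13]=-20.000 → step 14: x=0.647, v=1.489, θ₁=-0.752, ω₁=-3.411, θ₂=-0.335, ω₂=0.519
apply F[14]=-20.000 → step 15: x=0.673, v=1.112, θ₁=-0.821, ω₁=-3.459, θ₂=-0.320, ω₂=1.018
apply F[15]=-20.000 → step 16: x=0.692, v=0.726, θ₁=-0.891, ω₁=-3.526, θ₂=-0.294, ω₂=1.535
apply F[16]=-20.000 → step 17: x=0.702, v=0.328, θ₁=-0.962, ω₁=-3.597, θ₂=-0.258, ω₂=2.051
apply F[17]=-20.000 → step 18: x=0.705, v=-0.082, θ₁=-1.035, ω₁=-3.661, θ₂=-0.212, ω₂=2.553

Answer: x=0.705, v=-0.082, θ₁=-1.035, ω₁=-3.661, θ₂=-0.212, ω₂=2.553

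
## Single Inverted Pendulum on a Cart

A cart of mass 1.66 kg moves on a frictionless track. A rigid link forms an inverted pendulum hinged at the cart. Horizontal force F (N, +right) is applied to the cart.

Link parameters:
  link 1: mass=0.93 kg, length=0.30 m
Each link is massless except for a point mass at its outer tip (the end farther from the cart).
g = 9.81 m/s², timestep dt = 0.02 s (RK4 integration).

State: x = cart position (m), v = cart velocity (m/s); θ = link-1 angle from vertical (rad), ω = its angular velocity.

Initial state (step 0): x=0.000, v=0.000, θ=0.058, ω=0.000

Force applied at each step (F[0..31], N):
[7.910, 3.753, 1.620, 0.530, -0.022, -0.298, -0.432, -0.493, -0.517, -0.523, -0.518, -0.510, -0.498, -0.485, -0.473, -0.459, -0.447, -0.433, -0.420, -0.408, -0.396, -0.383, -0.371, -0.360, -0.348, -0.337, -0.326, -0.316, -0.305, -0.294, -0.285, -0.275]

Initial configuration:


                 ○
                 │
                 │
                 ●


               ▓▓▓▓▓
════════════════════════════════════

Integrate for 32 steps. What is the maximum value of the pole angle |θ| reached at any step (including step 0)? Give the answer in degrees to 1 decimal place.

apply F[0]=+7.910 → step 1: x=0.001, v=0.089, θ=0.055, ω=-0.258
apply F[1]=+3.753 → step 2: x=0.003, v=0.128, θ=0.049, ω=-0.355
apply F[2]=+1.620 → step 3: x=0.006, v=0.143, θ=0.042, ω=-0.374
apply F[3]=+0.530 → step 4: x=0.009, v=0.145, θ=0.035, ω=-0.356
apply F[4]=-0.022 → step 5: x=0.012, v=0.141, θ=0.028, ω=-0.323
apply F[5]=-0.298 → step 6: x=0.014, v=0.135, θ=0.022, ω=-0.286
apply F[6]=-0.432 → step 7: x=0.017, v=0.128, θ=0.017, ω=-0.249
apply F[7]=-0.493 → step 8: x=0.019, v=0.120, θ=0.012, ω=-0.215
apply F[8]=-0.517 → step 9: x=0.022, v=0.113, θ=0.008, ω=-0.184
apply F[9]=-0.523 → step 10: x=0.024, v=0.106, θ=0.005, ω=-0.157
apply F[10]=-0.518 → step 11: x=0.026, v=0.099, θ=0.002, ω=-0.133
apply F[11]=-0.510 → step 12: x=0.028, v=0.093, θ=-0.001, ω=-0.112
apply F[12]=-0.498 → step 13: x=0.030, v=0.087, θ=-0.003, ω=-0.094
apply F[13]=-0.485 → step 14: x=0.031, v=0.082, θ=-0.005, ω=-0.078
apply F[14]=-0.473 → step 15: x=0.033, v=0.077, θ=-0.006, ω=-0.065
apply F[15]=-0.459 → step 16: x=0.034, v=0.072, θ=-0.007, ω=-0.053
apply F[16]=-0.447 → step 17: x=0.036, v=0.067, θ=-0.008, ω=-0.043
apply F[17]=-0.433 → step 18: x=0.037, v=0.063, θ=-0.009, ω=-0.034
apply F[18]=-0.420 → step 19: x=0.038, v=0.059, θ=-0.010, ω=-0.027
apply F[19]=-0.408 → step 20: x=0.040, v=0.055, θ=-0.010, ω=-0.020
apply F[20]=-0.396 → step 21: x=0.041, v=0.052, θ=-0.010, ω=-0.015
apply F[21]=-0.383 → step 22: x=0.042, v=0.048, θ=-0.011, ω=-0.010
apply F[22]=-0.371 → step 23: x=0.043, v=0.045, θ=-0.011, ω=-0.006
apply F[23]=-0.360 → step 24: x=0.043, v=0.042, θ=-0.011, ω=-0.003
apply F[24]=-0.348 → step 25: x=0.044, v=0.039, θ=-0.011, ω=0.000
apply F[25]=-0.337 → step 26: x=0.045, v=0.036, θ=-0.011, ω=0.003
apply F[26]=-0.326 → step 27: x=0.046, v=0.033, θ=-0.011, ω=0.005
apply F[27]=-0.316 → step 28: x=0.046, v=0.031, θ=-0.011, ω=0.006
apply F[28]=-0.305 → step 29: x=0.047, v=0.028, θ=-0.011, ω=0.008
apply F[29]=-0.294 → step 30: x=0.047, v=0.026, θ=-0.010, ω=0.009
apply F[30]=-0.285 → step 31: x=0.048, v=0.023, θ=-0.010, ω=0.010
apply F[31]=-0.275 → step 32: x=0.048, v=0.021, θ=-0.010, ω=0.011
Max |angle| over trajectory = 0.058 rad = 3.3°.

Answer: 3.3°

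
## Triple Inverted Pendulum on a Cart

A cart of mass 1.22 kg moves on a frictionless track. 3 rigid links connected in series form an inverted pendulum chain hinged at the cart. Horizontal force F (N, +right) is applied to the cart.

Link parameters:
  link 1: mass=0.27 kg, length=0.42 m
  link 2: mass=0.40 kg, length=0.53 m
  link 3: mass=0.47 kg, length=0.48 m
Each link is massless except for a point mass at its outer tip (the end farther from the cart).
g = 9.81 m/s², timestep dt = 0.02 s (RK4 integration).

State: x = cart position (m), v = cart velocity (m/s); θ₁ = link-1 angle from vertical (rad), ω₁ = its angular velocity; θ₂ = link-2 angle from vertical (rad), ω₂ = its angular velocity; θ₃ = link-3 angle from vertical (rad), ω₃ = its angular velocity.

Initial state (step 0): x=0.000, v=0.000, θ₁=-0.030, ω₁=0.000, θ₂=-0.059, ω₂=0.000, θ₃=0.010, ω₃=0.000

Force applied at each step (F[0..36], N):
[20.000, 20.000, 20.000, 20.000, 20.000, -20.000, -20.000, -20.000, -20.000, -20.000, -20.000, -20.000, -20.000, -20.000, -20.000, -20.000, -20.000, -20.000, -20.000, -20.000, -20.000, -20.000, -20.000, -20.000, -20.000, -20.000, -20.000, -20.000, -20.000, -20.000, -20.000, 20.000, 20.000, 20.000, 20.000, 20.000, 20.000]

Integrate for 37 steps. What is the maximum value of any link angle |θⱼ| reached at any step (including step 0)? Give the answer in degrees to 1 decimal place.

Answer: 213.8°

Derivation:
apply F[0]=+20.000 → step 1: x=0.003, v=0.333, θ₁=-0.038, ω₁=-0.771, θ₂=-0.060, ω₂=-0.067, θ₃=0.011, ω₃=0.057
apply F[1]=+20.000 → step 2: x=0.013, v=0.669, θ₁=-0.061, ω₁=-1.575, θ₂=-0.062, ω₂=-0.110, θ₃=0.012, ω₃=0.111
apply F[2]=+20.000 → step 3: x=0.030, v=1.006, θ₁=-0.101, ω₁=-2.430, θ₂=-0.064, ω₂=-0.116, θ₃=0.015, ω₃=0.157
apply F[3]=+20.000 → step 4: x=0.054, v=1.344, θ₁=-0.159, ω₁=-3.322, θ₂=-0.066, ω₂=-0.092, θ₃=0.018, ω₃=0.187
apply F[4]=+20.000 → step 5: x=0.084, v=1.673, θ₁=-0.234, ω₁=-4.186, θ₂=-0.068, ω₂=-0.088, θ₃=0.022, ω₃=0.190
apply F[5]=-20.000 → step 6: x=0.114, v=1.375, θ₁=-0.313, ω₁=-3.813, θ₂=-0.068, ω₂=0.083, θ₃=0.027, ω₃=0.238
apply F[6]=-20.000 → step 7: x=0.139, v=1.089, θ₁=-0.387, ω₁=-3.606, θ₂=-0.064, ω₂=0.352, θ₃=0.032, ω₃=0.293
apply F[7]=-20.000 → step 8: x=0.158, v=0.811, θ₁=-0.458, ω₁=-3.523, θ₂=-0.053, ω₂=0.696, θ₃=0.038, ω₃=0.344
apply F[8]=-20.000 → step 9: x=0.171, v=0.536, θ₁=-0.529, ω₁=-3.518, θ₂=-0.036, ω₂=1.088, θ₃=0.046, ω₃=0.385
apply F[9]=-20.000 → step 10: x=0.179, v=0.261, θ₁=-0.599, ω₁=-3.552, θ₂=-0.010, ω₂=1.506, θ₃=0.054, ω₃=0.414
apply F[10]=-20.000 → step 11: x=0.182, v=-0.016, θ₁=-0.671, ω₁=-3.595, θ₂=0.025, ω₂=1.931, θ₃=0.062, ω₃=0.429
apply F[11]=-20.000 → step 12: x=0.179, v=-0.297, θ₁=-0.743, ω₁=-3.625, θ₂=0.068, ω₂=2.351, θ₃=0.071, ω₃=0.434
apply F[12]=-20.000 → step 13: x=0.170, v=-0.581, θ₁=-0.816, ω₁=-3.628, θ₂=0.119, ω₂=2.761, θ₃=0.079, ω₃=0.432
apply F[13]=-20.000 → step 14: x=0.155, v=-0.867, θ₁=-0.888, ω₁=-3.595, θ₂=0.178, ω₂=3.163, θ₃=0.088, ω₃=0.429
apply F[14]=-20.000 → step 15: x=0.135, v=-1.153, θ₁=-0.959, ω₁=-3.520, θ₂=0.245, ω₂=3.560, θ₃=0.096, ω₃=0.432
apply F[15]=-20.000 → step 16: x=0.109, v=-1.439, θ₁=-1.029, ω₁=-3.394, θ₂=0.320, ω₂=3.963, θ₃=0.105, ω₃=0.449
apply F[16]=-20.000 → step 17: x=0.078, v=-1.722, θ₁=-1.095, ω₁=-3.207, θ₂=0.404, ω₂=4.380, θ₃=0.115, ω₃=0.489
apply F[17]=-20.000 → step 18: x=0.040, v=-1.998, θ₁=-1.156, ω₁=-2.944, θ₂=0.496, ω₂=4.826, θ₃=0.125, ω₃=0.566
apply F[18]=-20.000 → step 19: x=-0.002, v=-2.266, θ₁=-1.212, ω₁=-2.586, θ₂=0.597, ω₂=5.313, θ₃=0.138, ω₃=0.700
apply F[19]=-20.000 → step 20: x=-0.050, v=-2.519, θ₁=-1.259, ω₁=-2.110, θ₂=0.709, ω₂=5.856, θ₃=0.154, ω₃=0.918
apply F[20]=-20.000 → step 21: x=-0.103, v=-2.751, θ₁=-1.295, ω₁=-1.491, θ₂=0.832, ω₂=6.463, θ₃=0.175, ω₃=1.263
apply F[21]=-20.000 → step 22: x=-0.160, v=-2.955, θ₁=-1.318, ω₁=-0.717, θ₂=0.968, ω₂=7.130, θ₃=0.205, ω₃=1.792
apply F[22]=-20.000 → step 23: x=-0.221, v=-3.122, θ₁=-1.323, ω₁=0.197, θ₂=1.117, ω₂=7.828, θ₃=0.249, ω₃=2.574
apply F[23]=-20.000 → step 24: x=-0.285, v=-3.244, θ₁=-1.309, ω₁=1.183, θ₂=1.281, ω₂=8.484, θ₃=0.310, ω₃=3.676
apply F[24]=-20.000 → step 25: x=-0.350, v=-3.320, θ₁=-1.276, ω₁=2.112, θ₂=1.456, ω₂=8.974, θ₃=0.398, ω₃=5.128
apply F[25]=-20.000 → step 26: x=-0.417, v=-3.359, θ₁=-1.226, ω₁=2.824, θ₂=1.637, ω₂=9.132, θ₃=0.518, ω₃=6.890
apply F[26]=-20.000 → step 27: x=-0.484, v=-3.377, θ₁=-1.165, ω₁=3.188, θ₂=1.817, ω₂=8.789, θ₃=0.675, ω₃=8.842
apply F[27]=-20.000 → step 28: x=-0.552, v=-3.393, θ₁=-1.101, ω₁=3.172, θ₂=1.985, ω₂=7.827, θ₃=0.872, ω₃=10.823
apply F[28]=-20.000 → step 29: x=-0.620, v=-3.414, θ₁=-1.041, ω₁=2.834, θ₂=2.126, ω₂=6.226, θ₃=1.107, ω₃=12.732
apply F[29]=-20.000 → step 30: x=-0.689, v=-3.420, θ₁=-0.990, ω₁=2.227, θ₂=2.230, ω₂=4.032, θ₃=1.381, ω₃=14.617
apply F[30]=-20.000 → step 31: x=-0.757, v=-3.343, θ₁=-0.954, ω₁=1.262, θ₂=2.284, ω₂=1.335, θ₃=1.693, ω₃=16.654
apply F[31]=+20.000 → step 32: x=-0.817, v=-2.639, θ₁=-0.947, ω₁=-0.676, θ₂=2.288, ω₂=-0.876, θ₃=2.041, ω₃=18.084
apply F[32]=+20.000 → step 33: x=-0.861, v=-1.788, θ₁=-0.984, ω₁=-3.009, θ₂=2.259, ω₂=-1.669, θ₃=2.408, ω₃=18.328
apply F[33]=+20.000 → step 34: x=-0.889, v=-1.098, θ₁=-1.065, ω₁=-5.005, θ₂=2.234, ω₂=-0.556, θ₃=2.764, ω₃=17.186
apply F[34]=+20.000 → step 35: x=-0.907, v=-0.671, θ₁=-1.180, ω₁=-6.401, θ₂=2.242, ω₂=1.356, θ₃=3.097, ω₃=16.230
apply F[35]=+20.000 → step 36: x=-0.917, v=-0.399, θ₁=-1.318, ω₁=-7.340, θ₂=2.292, ω₂=3.752, θ₃=3.417, ω₃=15.823
apply F[36]=+20.000 → step 37: x=-0.923, v=-0.189, θ₁=-1.472, ω₁=-8.103, θ₂=2.395, ω₂=6.634, θ₃=3.731, ω₃=15.608
Max |angle| over trajectory = 3.731 rad = 213.8°.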